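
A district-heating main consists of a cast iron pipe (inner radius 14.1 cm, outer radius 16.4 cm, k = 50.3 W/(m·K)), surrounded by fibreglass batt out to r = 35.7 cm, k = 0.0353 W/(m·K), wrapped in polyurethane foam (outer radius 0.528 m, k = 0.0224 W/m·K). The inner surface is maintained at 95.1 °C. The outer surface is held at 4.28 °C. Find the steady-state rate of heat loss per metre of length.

Treat each layer as a resistance in series:
  R'_cast iron = ln(0.164/0.141)/(2πk) = 0.1511/(2π·50.3) = 4.781×10^-4 m·K/W
  R'_fibreglass batt = ln(0.357/0.164)/(2πk) = 0.7779/(2π·0.0353) = 3.507 m·K/W
  R'_polyurethane foam = ln(0.528/0.357)/(2πk) = 0.3914/(2π·0.0224) = 2.781 m·K/W
ΣR = 4.781×10^-4 + 3.507 + 2.781 = 6.288 m·K/W
Q' = ΔT/ΣR = (95.1 °C − 4.28 °C)/6.288 = 14.4 W/m

Q' = 14.4 W/m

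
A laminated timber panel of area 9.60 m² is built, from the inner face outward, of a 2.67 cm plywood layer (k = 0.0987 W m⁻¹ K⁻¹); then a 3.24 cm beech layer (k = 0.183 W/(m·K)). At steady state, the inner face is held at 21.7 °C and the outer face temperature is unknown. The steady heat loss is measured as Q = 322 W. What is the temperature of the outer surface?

T_out = 6.69 °C

Sum the resistances:
  R_plywood = L/(kA) = 0.0267/(0.0987·9.60) = 0.02818 K/W
  R_beech = L/(kA) = 0.0324/(0.183·9.60) = 0.01844 K/W
ΣR = 0.04662 K/W
ΔT = Q·ΣR = 322 × 0.04662 = 15.01 K
Heat flows outward, so T_out = T_in − ΔT = 21.7 − 15.01 = 6.69 °C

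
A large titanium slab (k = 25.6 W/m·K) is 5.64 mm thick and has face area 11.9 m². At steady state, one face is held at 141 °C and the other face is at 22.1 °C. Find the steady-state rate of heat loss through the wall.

Q = 6420 kW

Q = kA·ΔT/L = 25.6 × 11.9 × |141 °C − 22.1 °C| / 0.00564 = 6.42×10^6 W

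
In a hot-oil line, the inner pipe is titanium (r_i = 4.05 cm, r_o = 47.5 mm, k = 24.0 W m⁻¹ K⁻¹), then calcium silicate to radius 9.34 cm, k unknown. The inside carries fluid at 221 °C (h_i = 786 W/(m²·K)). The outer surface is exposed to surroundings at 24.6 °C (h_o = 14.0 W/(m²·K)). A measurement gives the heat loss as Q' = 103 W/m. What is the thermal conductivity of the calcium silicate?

k = 0.0605 W/m·K

ΣR = ΔT/Q' = |221 − 24.6|/103 = 1.907 m·K/W
Known resistances:
  R'_conv,in = 1/(2πr h) = 1/(2π·0.0405·786) = 0.005000 m·K/W
  R'_titanium = ln(0.0475/0.0405)/(2πk) = 0.1594/(2π·24.0) = 0.001057 m·K/W
  R'_conv,out = 1/(2πr h) = 1/(2π·0.0934·14.0) = 0.1217 m·K/W
R_calcium silicate = ΣR − ΣR_known = 1.907 − 0.1278 = 1.779 m·K/W
ln(r₂/r₁)/(2πk) = 1.779 ⇒ k = 0.6762/(2π·1.779) = 0.0605 W/m·K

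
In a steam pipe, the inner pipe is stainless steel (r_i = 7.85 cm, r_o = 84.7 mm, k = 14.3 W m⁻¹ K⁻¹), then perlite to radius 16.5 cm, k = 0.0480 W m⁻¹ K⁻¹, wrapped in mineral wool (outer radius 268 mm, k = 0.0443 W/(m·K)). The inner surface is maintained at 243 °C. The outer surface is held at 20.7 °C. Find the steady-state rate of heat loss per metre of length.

Q' = 56.2 W/m

Series thermal resistances, inner to outer:
  R'_stainless steel = ln(0.0847/0.0785)/(2πk) = 0.07602/(2π·14.3) = 8.460×10^-4 m·K/W
  R'_perlite = ln(0.165/0.0847)/(2πk) = 0.6668/(2π·0.0480) = 2.211 m·K/W
  R'_mineral wool = ln(0.268/0.165)/(2πk) = 0.4850/(2π·0.0443) = 1.743 m·K/W
ΣR = 8.460×10^-4 + 2.211 + 1.743 = 3.955 m·K/W
Q' = ΔT/ΣR = (243 °C − 20.7 °C)/3.955 = 56.2 W/m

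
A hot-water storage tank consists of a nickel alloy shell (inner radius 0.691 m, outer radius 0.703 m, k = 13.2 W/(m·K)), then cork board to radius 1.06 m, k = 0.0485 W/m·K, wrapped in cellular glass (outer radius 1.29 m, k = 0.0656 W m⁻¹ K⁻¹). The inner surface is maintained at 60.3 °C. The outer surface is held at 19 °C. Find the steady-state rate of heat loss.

Series thermal resistances, inner to outer:
  R_nickel alloy = (1/0.691 − 1/0.703)/(4πk) = 0.02470/(4π·13.2) = 1.489×10^-4 K/W
  R_cork board = (1/0.703 − 1/1.06)/(4πk) = 0.4791/(4π·0.0485) = 0.7861 K/W
  R_cellular glass = (1/1.06 − 1/1.29)/(4πk) = 0.1682/(4π·0.0656) = 0.2040 K/W
ΣR = 1.489×10^-4 + 0.7861 + 0.2040 = 0.9902 K/W
Q = ΔT/ΣR = (60.3 °C − 19 °C)/0.9902 = 41.7 W

Q = 41.7 W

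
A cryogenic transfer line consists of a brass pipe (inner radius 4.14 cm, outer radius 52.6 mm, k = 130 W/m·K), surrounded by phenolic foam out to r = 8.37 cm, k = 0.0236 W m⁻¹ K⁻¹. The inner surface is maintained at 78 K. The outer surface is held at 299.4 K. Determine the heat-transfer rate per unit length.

Series thermal resistances, inner to outer:
  R'_brass = ln(0.0526/0.0414)/(2πk) = 0.2394/(2π·130) = 2.931×10^-4 m·K/W
  R'_phenolic foam = ln(0.0837/0.0526)/(2πk) = 0.4645/(2π·0.0236) = 3.133 m·K/W
ΣR = 2.931×10^-4 + 3.133 = 3.133 m·K/W
Q' = ΔT/ΣR = (78 K − 299.4 K)/3.133 = -70.7 W/m
(Negative Q' ⇒ heat flows inward; heat gain = 70.7 W/m.)

Q' = 70.7 W/m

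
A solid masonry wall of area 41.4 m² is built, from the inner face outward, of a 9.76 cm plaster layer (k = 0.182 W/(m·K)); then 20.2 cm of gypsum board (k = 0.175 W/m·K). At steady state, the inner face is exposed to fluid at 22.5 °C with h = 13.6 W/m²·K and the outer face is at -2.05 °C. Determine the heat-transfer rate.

Q = 576 W

Treat each layer as a resistance in series:
  R_conv,in = 1/(hA) = 1/(13.6·41.4) = 0.001776 K/W
  R_plaster = L/(kA) = 0.0976/(0.182·41.4) = 0.01295 K/W
  R_gypsum board = L/(kA) = 0.202/(0.175·41.4) = 0.02788 K/W
ΣR = 0.001776 + 0.01295 + 0.02788 = 0.04261 K/W
Q = ΔT/ΣR = (22.5 °C − -2.05 °C)/0.04261 = 576 W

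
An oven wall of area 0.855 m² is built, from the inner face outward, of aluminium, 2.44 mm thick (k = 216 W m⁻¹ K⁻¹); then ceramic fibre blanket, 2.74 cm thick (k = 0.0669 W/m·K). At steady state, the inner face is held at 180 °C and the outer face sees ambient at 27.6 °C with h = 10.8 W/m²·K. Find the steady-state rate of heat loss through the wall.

Q = 259 W

Treat each layer as a resistance in series:
  R_aluminium = L/(kA) = 0.00244/(216·0.855) = 1.321×10^-5 K/W
  R_ceramic fibre blanket = L/(kA) = 0.0274/(0.0669·0.855) = 0.4790 K/W
  R_conv,out = 1/(hA) = 1/(10.8·0.855) = 0.1083 K/W
ΣR = 1.321×10^-5 + 0.4790 + 0.1083 = 0.5873 K/W
Q = ΔT/ΣR = (180 °C − 27.6 °C)/0.5873 = 259 W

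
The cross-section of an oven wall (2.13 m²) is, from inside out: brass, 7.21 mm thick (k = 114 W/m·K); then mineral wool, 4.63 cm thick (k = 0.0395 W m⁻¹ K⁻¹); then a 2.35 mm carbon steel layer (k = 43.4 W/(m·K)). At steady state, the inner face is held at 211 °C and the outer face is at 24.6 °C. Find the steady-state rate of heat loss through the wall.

Q = 339 W

Resistance network (inner→outer):
  R_brass = L/(kA) = 0.00721/(114·2.13) = 2.969×10^-5 K/W
  R_mineral wool = L/(kA) = 0.0463/(0.0395·2.13) = 0.5503 K/W
  R_carbon steel = L/(kA) = 0.00235/(43.4·2.13) = 2.542×10^-5 K/W
ΣR = 2.969×10^-5 + 0.5503 + 2.542×10^-5 = 0.5504 K/W
Q = ΔT/ΣR = (211 °C − 24.6 °C)/0.5504 = 339 W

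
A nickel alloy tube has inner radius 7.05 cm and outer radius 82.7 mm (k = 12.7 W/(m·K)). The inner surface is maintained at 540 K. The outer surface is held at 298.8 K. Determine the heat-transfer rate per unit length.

Q' = 2πk·ΔT/ln(r₂/r₁) = 2π × 12.7 × 241.2 / ln(0.0827/0.0705) = 1.21×10^5 W/m

Q' = 1.21×10^5 W/m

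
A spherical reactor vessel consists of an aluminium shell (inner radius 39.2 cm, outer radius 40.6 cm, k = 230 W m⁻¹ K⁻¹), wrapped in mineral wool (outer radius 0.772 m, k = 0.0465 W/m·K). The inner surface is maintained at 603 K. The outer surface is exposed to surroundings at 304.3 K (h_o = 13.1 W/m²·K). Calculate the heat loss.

Q = 149 W

Resistance network (inner→outer):
  R_aluminium = (1/0.392 − 1/0.406)/(4πk) = 0.08797/(4π·230) = 3.044×10^-5 K/W
  R_mineral wool = (1/0.406 − 1/0.772)/(4πk) = 1.168/(4π·0.0465) = 1.998 K/W
  R_conv,out = 1/(4πr²h) = 1/(4π·0.772²·13.1) = 0.01019 K/W
ΣR = 3.044×10^-5 + 1.998 + 0.01019 = 2.008 K/W
Q = ΔT/ΣR = (603 K − 304.3 K)/2.008 = 149 W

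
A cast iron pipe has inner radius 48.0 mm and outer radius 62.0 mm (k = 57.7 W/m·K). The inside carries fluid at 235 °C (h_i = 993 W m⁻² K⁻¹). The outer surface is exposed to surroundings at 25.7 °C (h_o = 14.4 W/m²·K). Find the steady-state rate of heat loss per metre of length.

Series thermal resistances, inner to outer:
  R'_conv,in = 1/(2πr h) = 1/(2π·0.0480·993) = 0.003339 m·K/W
  R'_cast iron = ln(0.0620/0.0480)/(2πk) = 0.2559/(2π·57.7) = 7.059×10^-4 m·K/W
  R'_conv,out = 1/(2πr h) = 1/(2π·0.0620·14.4) = 0.1783 m·K/W
ΣR = 0.003339 + 7.059×10^-4 + 0.1783 = 0.1823 m·K/W
Q' = ΔT/ΣR = (235 °C − 25.7 °C)/0.1823 = 1150 W/m

Q' = 1150 W/m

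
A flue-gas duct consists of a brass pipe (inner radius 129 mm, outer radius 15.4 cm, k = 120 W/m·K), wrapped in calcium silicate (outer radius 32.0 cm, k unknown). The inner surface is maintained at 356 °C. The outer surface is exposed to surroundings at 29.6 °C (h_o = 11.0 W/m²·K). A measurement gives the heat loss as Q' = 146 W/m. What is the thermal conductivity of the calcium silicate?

k = 0.0531 W/m·K

ΣR = ΔT/Q' = |356 − 29.6|/146 = 2.236 m·K/W
Known resistances:
  R'_brass = ln(0.154/0.129)/(2πk) = 0.1771/(2π·120) = 2.349×10^-4 m·K/W
  R'_conv,out = 1/(2πr h) = 1/(2π·0.320·11.0) = 0.04521 m·K/W
R_calcium silicate = ΣR − ΣR_known = 2.236 − 0.04544 = 2.191 m·K/W
ln(r₂/r₁)/(2πk) = 2.191 ⇒ k = 0.7314/(2π·2.191) = 0.0531 W/m·K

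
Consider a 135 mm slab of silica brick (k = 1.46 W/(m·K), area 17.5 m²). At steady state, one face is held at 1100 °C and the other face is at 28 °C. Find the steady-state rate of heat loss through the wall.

Q = kA·ΔT/L = 1.46 × 17.5 × |1100 °C − 28 °C| / 0.135 = 2.03×10^5 W

Q = 2.03×10^5 W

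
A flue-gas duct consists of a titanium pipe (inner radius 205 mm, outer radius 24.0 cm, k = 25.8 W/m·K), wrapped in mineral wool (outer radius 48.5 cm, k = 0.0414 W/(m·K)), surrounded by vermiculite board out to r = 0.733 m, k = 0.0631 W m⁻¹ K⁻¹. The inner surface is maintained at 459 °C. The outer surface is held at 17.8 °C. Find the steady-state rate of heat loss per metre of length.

Treat each layer as a resistance in series:
  R'_titanium = ln(0.240/0.205)/(2πk) = 0.1576/(2π·25.8) = 9.724×10^-4 m·K/W
  R'_mineral wool = ln(0.485/0.240)/(2πk) = 0.7035/(2π·0.0414) = 2.705 m·K/W
  R'_vermiculite board = ln(0.733/0.485)/(2πk) = 0.4130/(2π·0.0631) = 1.042 m·K/W
ΣR = 9.724×10^-4 + 2.705 + 1.042 = 3.748 m·K/W
Q' = ΔT/ΣR = (459 °C − 17.8 °C)/3.748 = 118 W/m

Q' = 118 W/m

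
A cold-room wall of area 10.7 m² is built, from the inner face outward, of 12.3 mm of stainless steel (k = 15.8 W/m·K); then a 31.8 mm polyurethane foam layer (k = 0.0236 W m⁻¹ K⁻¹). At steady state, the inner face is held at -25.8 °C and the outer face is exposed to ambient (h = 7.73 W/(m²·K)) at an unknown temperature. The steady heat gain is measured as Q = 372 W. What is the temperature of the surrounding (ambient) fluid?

Sum the resistances:
  R_stainless steel = L/(kA) = 0.0123/(15.8·10.7) = 7.276×10^-5 K/W
  R_polyurethane foam = L/(kA) = 0.0318/(0.0236·10.7) = 0.1259 K/W
  R_conv,out = 1/(hA) = 1/(7.73·10.7) = 0.01209 K/W
ΣR = 0.1381 K/W
ΔT = Q·ΣR = 372 × 0.1381 = 51.37 K
Heat flows inward, so T_out = T_in + ΔT = -25.8 + 51.37 = 25.6 °C

T_out = 25.6 °C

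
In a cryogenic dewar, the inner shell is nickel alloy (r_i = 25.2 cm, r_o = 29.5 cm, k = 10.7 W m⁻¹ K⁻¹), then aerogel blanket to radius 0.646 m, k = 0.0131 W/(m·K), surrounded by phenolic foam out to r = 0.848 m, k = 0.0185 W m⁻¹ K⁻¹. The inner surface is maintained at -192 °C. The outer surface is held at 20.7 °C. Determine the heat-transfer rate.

Series thermal resistances, inner to outer:
  R_nickel alloy = (1/0.252 − 1/0.295)/(4πk) = 0.5784/(4π·10.7) = 0.004302 K/W
  R_aerogel blanket = (1/0.295 − 1/0.646)/(4πk) = 1.842/(4π·0.0131) = 11.19 K/W
  R_phenolic foam = (1/0.646 − 1/0.848)/(4πk) = 0.3687/(4π·0.0185) = 1.586 K/W
ΣR = 0.004302 + 11.19 + 1.586 = 12.78 K/W
Q = ΔT/ΣR = (-192 °C − 20.7 °C)/12.78 = -16.6 W
(Negative Q ⇒ heat flows inward; heat gain = 16.6 W.)

Q = 16.6 W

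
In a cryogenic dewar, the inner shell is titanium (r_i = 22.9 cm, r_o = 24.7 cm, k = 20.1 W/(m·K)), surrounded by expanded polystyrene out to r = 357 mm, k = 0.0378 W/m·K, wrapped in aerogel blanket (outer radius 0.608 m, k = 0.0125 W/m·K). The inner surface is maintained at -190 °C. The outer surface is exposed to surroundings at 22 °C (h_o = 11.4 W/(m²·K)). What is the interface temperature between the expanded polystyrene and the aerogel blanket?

T = -134 °C

Treat each layer as a resistance in series:
  R_titanium = (1/0.229 − 1/0.247)/(4πk) = 0.3182/(4π·20.1) = 0.001260 K/W
  R_expanded polystyrene = (1/0.247 − 1/0.357)/(4πk) = 1.247/(4π·0.0378) = 2.626 K/W
  R_aerogel blanket = (1/0.357 − 1/0.608)/(4πk) = 1.156/(4π·0.0125) = 7.362 K/W
  R_conv,out = 1/(4πr²h) = 1/(4π·0.608²·11.4) = 0.01888 K/W
ΣR = 0.001260 + 2.626 + 7.362 + 0.01888 = 10.01 K/W
Q = ΔT/ΣR = (-190 °C − 22 °C)/10.01 = -21.18 W
From the inner boundary to the expanded polystyrene/aerogel blanket interface, ΣR_partial = 2.627 K/W.
T_interface = T_in − Q·ΣR_partial = -190 °C − (-21.18)(2.627) = -134 °C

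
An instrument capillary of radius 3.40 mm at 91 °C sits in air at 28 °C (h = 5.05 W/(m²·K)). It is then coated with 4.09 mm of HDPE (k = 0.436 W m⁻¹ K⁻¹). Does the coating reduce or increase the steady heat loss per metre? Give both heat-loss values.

increases: 6.80 → 14.0 W/m

Critical radius for a cylinder: r_cr = k/h = 0.0863 m = 8.63 cm.
Outer radius after coating: r₂ = 0.00340 + 0.00409 = 0.00749 m.
Since r₁ < r_cr and r₂ ≤ r_cr, the coating moves toward the maximum at r_cr — heat loss rises.
Bare: R = 1/(2πr₁h) = 9.269 m·K/W; Q = 63/9.269 = 6.80 W/m.
Coated: R = R_cond + R_conv = 4.496 m·K/W; Q = 63/4.496 = 14.0 W/m.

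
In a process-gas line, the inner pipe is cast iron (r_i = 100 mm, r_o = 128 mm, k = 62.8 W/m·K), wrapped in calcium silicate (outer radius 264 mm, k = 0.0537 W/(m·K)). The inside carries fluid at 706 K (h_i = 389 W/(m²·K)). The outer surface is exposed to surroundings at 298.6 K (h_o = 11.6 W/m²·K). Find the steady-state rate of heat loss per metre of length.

Series thermal resistances, inner to outer:
  R'_conv,in = 1/(2πr h) = 1/(2π·0.100·389) = 0.004091 m·K/W
  R'_cast iron = ln(0.128/0.100)/(2πk) = 0.2469/(2π·62.8) = 6.256×10^-4 m·K/W
  R'_calcium silicate = ln(0.264/0.128)/(2πk) = 0.7239/(2π·0.0537) = 2.146 m·K/W
  R'_conv,out = 1/(2πr h) = 1/(2π·0.264·11.6) = 0.05197 m·K/W
ΣR = 0.004091 + 6.256×10^-4 + 2.146 + 0.05197 = 2.203 m·K/W
Q' = ΔT/ΣR = (706 K − 298.6 K)/2.203 = 185 W/m

Q' = 185 W/m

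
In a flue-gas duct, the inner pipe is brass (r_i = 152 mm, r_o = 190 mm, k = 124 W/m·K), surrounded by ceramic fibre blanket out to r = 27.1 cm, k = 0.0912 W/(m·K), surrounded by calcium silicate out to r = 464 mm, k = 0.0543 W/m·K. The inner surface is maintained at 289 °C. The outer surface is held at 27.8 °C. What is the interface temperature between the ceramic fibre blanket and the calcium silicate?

Resistance network (inner→outer):
  R'_brass = ln(0.190/0.152)/(2πk) = 0.2231/(2π·124) = 2.864×10^-4 m·K/W
  R'_ceramic fibre blanket = ln(0.271/0.190)/(2πk) = 0.3551/(2π·0.0912) = 0.6197 m·K/W
  R'_calcium silicate = ln(0.464/0.271)/(2πk) = 0.5378/(2π·0.0543) = 1.576 m·K/W
ΣR = 2.864×10^-4 + 0.6197 + 1.576 = 2.196 m·K/W
Q' = ΔT/ΣR = (289 °C − 27.8 °C)/2.196 = 118.9 W/m
From the inner boundary to the ceramic fibre blanket/calcium silicate interface, ΣR_partial = 0.6200 m·K/W.
T_interface = T_in − Q'·ΣR_partial = 289 °C − (118.9)(0.6200) = 215 °C

T = 215 °C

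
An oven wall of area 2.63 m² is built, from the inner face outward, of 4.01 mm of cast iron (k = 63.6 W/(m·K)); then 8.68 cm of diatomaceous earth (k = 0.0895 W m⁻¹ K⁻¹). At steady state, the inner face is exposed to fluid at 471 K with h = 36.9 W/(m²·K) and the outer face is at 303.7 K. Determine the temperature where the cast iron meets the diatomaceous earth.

Resistance network (inner→outer):
  R_conv,in = 1/(hA) = 1/(36.9·2.63) = 0.01030 K/W
  R_cast iron = L/(kA) = 0.00401/(63.6·2.63) = 2.397×10^-5 K/W
  R_diatomaceous earth = L/(kA) = 0.0868/(0.0895·2.63) = 0.3688 K/W
ΣR = 0.01030 + 2.397×10^-5 + 0.3688 = 0.3791 K/W
Q = ΔT/ΣR = (471 K − 303.7 K)/0.3791 = 441.3 W
From the inner boundary to the cast iron/diatomaceous earth interface, ΣR_partial = 0.01032 K/W.
T_interface = T_in − Q·ΣR_partial = 471 K − (441.3)(0.01032) = 466 K

T = 466 K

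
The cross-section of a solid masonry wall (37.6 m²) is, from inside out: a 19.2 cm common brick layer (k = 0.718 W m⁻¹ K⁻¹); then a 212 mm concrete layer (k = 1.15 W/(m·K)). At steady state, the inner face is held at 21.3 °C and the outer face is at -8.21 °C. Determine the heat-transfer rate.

Resistance network (inner→outer):
  R_common brick = L/(kA) = 0.192/(0.718·37.6) = 0.007112 K/W
  R_concrete = L/(kA) = 0.212/(1.15·37.6) = 0.004903 K/W
ΣR = 0.007112 + 0.004903 = 0.01202 K/W
Q = ΔT/ΣR = (21.3 °C − -8.21 °C)/0.01202 = 2460 W

Q = 2.46 kW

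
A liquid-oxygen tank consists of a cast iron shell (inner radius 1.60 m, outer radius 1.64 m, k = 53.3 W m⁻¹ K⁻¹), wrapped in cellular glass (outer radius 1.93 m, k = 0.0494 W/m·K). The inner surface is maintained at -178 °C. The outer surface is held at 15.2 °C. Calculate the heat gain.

Resistance network (inner→outer):
  R_cast iron = (1/1.60 − 1/1.64)/(4πk) = 0.01524/(4π·53.3) = 2.276×10^-5 K/W
  R_cellular glass = (1/1.64 − 1/1.93)/(4πk) = 0.09162/(4π·0.0494) = 0.1476 K/W
ΣR = 2.276×10^-5 + 0.1476 = 0.1476 K/W
Q = ΔT/ΣR = (-178 °C − 15.2 °C)/0.1476 = -1310 W
(Negative Q ⇒ heat flows inward; heat gain = 1310 W.)

Q = 1310 W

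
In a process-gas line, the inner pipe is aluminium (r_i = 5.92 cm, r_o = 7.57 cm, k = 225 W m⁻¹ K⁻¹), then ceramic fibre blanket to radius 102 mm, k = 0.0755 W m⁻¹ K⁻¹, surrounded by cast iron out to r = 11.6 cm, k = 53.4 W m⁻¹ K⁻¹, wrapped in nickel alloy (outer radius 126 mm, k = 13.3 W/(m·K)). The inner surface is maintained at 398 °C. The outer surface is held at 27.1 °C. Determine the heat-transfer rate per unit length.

Q' = 589 W/m

Treat each layer as a resistance in series:
  R'_aluminium = ln(0.0757/0.0592)/(2πk) = 0.2459/(2π·225) = 1.739×10^-4 m·K/W
  R'_ceramic fibre blanket = ln(0.102/0.0757)/(2πk) = 0.2982/(2π·0.0755) = 0.6286 m·K/W
  R'_cast iron = ln(0.116/0.102)/(2πk) = 0.1286/(2π·53.4) = 3.833×10^-4 m·K/W
  R'_nickel alloy = ln(0.126/0.116)/(2πk) = 0.08269/(2π·13.3) = 9.895×10^-4 m·K/W
ΣR = 1.739×10^-4 + 0.6286 + 3.833×10^-4 + 9.895×10^-4 = 0.6301 m·K/W
Q' = ΔT/ΣR = (398 °C − 27.1 °C)/0.6301 = 589 W/m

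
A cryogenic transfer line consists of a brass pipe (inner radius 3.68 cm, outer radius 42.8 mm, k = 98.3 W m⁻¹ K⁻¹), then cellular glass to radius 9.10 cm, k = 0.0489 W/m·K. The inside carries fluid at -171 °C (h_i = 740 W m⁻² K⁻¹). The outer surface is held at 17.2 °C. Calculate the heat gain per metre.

Series thermal resistances, inner to outer:
  R'_conv,in = 1/(2πr h) = 1/(2π·0.0368·740) = 0.005844 m·K/W
  R'_brass = ln(0.0428/0.0368)/(2πk) = 0.1510/(2π·98.3) = 2.445×10^-4 m·K/W
  R'_cellular glass = ln(0.0910/0.0428)/(2πk) = 0.7543/(2π·0.0489) = 2.455 m·K/W
ΣR = 0.005844 + 2.445×10^-4 + 2.455 = 2.461 m·K/W
Q' = ΔT/ΣR = (-171 °C − 17.2 °C)/2.461 = -76.5 W/m
(Negative Q' ⇒ heat flows inward; heat gain = 76.5 W/m.)

Q' = 76.5 W/m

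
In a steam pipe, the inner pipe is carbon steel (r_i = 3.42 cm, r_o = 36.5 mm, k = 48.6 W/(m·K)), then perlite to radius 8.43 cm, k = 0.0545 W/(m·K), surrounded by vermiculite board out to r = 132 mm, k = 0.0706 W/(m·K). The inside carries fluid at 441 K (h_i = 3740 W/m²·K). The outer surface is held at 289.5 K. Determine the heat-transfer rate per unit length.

Series thermal resistances, inner to outer:
  R'_conv,in = 1/(2πr h) = 1/(2π·0.0342·3740) = 0.001244 m·K/W
  R'_carbon steel = ln(0.0365/0.0342)/(2πk) = 0.06509/(2π·48.6) = 2.131×10^-4 m·K/W
  R'_perlite = ln(0.0843/0.0365)/(2πk) = 0.8371/(2π·0.0545) = 2.444 m·K/W
  R'_vermiculite board = ln(0.132/0.0843)/(2πk) = 0.4484/(2π·0.0706) = 1.011 m·K/W
ΣR = 0.001244 + 2.131×10^-4 + 2.444 + 1.011 = 3.456 m·K/W
Q' = ΔT/ΣR = (441 K − 289.5 K)/3.456 = 43.8 W/m

Q' = 43.8 W/m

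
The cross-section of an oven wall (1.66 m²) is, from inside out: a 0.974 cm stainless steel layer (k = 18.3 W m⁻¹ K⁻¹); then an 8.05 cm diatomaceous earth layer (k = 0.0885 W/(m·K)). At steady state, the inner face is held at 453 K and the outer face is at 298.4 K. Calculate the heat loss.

Q = 282 W

Resistance network (inner→outer):
  R_stainless steel = L/(kA) = 0.00974/(18.3·1.66) = 3.206×10^-4 K/W
  R_diatomaceous earth = L/(kA) = 0.0805/(0.0885·1.66) = 0.5480 K/W
ΣR = 3.206×10^-4 + 0.5480 = 0.5483 K/W
Q = ΔT/ΣR = (453 K − 298.4 K)/0.5483 = 282 W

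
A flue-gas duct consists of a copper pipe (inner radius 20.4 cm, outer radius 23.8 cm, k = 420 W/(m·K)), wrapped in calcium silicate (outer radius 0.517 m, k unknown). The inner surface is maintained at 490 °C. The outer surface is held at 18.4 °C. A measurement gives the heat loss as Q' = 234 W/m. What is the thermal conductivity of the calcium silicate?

ΣR = ΔT/Q' = |490 − 18.4|/234 = 2.015 m·K/W
Known resistances:
  R'_copper = ln(0.238/0.204)/(2πk) = 0.1542/(2π·420) = 5.841×10^-5 m·K/W
R_calcium silicate = ΣR − ΣR_known = 2.015 − 5.841×10^-5 = 2.015 m·K/W
ln(r₂/r₁)/(2πk) = 2.015 ⇒ k = 0.7758/(2π·2.015) = 0.0613 W/m·K

k = 0.0613 W/m·K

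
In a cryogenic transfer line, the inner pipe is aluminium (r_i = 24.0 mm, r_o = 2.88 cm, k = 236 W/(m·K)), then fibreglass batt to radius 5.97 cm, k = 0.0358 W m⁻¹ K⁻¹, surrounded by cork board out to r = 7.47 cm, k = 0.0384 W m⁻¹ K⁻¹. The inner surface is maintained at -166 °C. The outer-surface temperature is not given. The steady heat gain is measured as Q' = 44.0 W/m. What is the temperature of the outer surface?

Sum the resistances:
  R'_aluminium = ln(0.0288/0.0240)/(2πk) = 0.1823/(2π·236) = 1.230×10^-4 m·K/W
  R'_fibreglass batt = ln(0.0597/0.0288)/(2πk) = 0.7290/(2π·0.0358) = 3.241 m·K/W
  R'_cork board = ln(0.0747/0.0597)/(2πk) = 0.2241/(2π·0.0384) = 0.9290 m·K/W
ΣR = 4.170 m·K/W
ΔT = Q'·ΣR = 44.0 × 4.170 = 183.5 K
Heat flows inward, so T_out = T_in + ΔT = -166 + 183.5 = 17.5 °C

T_out = 17.5 °C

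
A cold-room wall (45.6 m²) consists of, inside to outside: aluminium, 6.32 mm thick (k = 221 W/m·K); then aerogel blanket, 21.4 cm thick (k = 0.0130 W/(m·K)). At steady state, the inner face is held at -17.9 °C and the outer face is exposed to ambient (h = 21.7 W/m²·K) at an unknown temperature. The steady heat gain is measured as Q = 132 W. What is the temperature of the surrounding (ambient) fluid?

T_out = 29.9 °C

Series resistances:
  R_aluminium = L/(kA) = 0.00632/(221·45.6) = 6.271×10^-7 K/W
  R_aerogel blanket = L/(kA) = 0.214/(0.0130·45.6) = 0.3610 K/W
  R_conv,out = 1/(hA) = 1/(21.7·45.6) = 0.001011 K/W
ΣR = 0.3620 K/W
ΔT = Q·ΣR = 132 × 0.3620 = 47.78 K
Heat flows inward, so T_out = T_in + ΔT = -17.9 + 47.78 = 29.9 °C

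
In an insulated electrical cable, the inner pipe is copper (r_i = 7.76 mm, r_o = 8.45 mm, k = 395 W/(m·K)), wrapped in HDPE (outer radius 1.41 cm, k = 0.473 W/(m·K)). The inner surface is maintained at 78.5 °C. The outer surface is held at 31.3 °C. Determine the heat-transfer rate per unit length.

Series thermal resistances, inner to outer:
  R'_copper = ln(0.00845/0.00776)/(2πk) = 0.08518/(2π·395) = 3.432×10^-5 m·K/W
  R'_HDPE = ln(0.0141/0.00845)/(2πk) = 0.5120/(2π·0.473) = 0.1723 m·K/W
ΣR = 3.432×10^-5 + 0.1723 = 0.1723 m·K/W
Q' = ΔT/ΣR = (78.5 °C − 31.3 °C)/0.1723 = 274 W/m

Q' = 274 W/m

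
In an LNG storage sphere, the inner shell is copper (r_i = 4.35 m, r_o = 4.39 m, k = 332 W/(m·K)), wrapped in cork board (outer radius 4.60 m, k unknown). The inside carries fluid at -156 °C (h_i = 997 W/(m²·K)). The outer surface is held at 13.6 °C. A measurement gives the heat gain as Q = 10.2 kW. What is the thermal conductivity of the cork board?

k = 0.0498 W/m·K

ΣR = ΔT/Q = |-156 − 13.6|/10200 = 0.01663 K/W
Known resistances:
  R_conv,in = 1/(4πr²h) = 1/(4π·4.35²·997) = 4.218×10^-6 K/W
  R_copper = (1/4.35 − 1/4.39)/(4πk) = 0.002095/(4π·332) = 5.021×10^-7 K/W
R_cork board = ΣR − ΣR_known = 0.01663 − 4.720×10^-6 = 0.01663 K/W
(1/r₁−1/r₂)/(4πk) = 0.01663 ⇒ k = 0.01040/(4π·0.01663) = 0.0498 W/m·K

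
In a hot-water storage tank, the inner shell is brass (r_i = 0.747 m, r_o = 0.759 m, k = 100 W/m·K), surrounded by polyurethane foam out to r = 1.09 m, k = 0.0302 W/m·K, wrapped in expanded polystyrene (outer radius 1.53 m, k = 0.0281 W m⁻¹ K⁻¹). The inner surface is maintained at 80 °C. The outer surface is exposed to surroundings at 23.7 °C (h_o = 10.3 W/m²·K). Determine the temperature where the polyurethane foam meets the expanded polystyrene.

T = 47.1 °C

Treat each layer as a resistance in series:
  R_brass = (1/0.747 − 1/0.759)/(4πk) = 0.02117/(4π·100) = 1.684×10^-5 K/W
  R_polyurethane foam = (1/0.759 − 1/1.09)/(4πk) = 0.4001/(4π·0.0302) = 1.054 K/W
  R_expanded polystyrene = (1/1.09 − 1/1.53)/(4πk) = 0.2638/(4π·0.0281) = 0.7472 K/W
  R_conv,out = 1/(4πr²h) = 1/(4π·1.53²·10.3) = 0.003300 K/W
ΣR = 1.684×10^-5 + 1.054 + 0.7472 + 0.003300 = 1.805 K/W
Q = ΔT/ΣR = (80 °C − 23.7 °C)/1.805 = 31.19 W
From the inner boundary to the polyurethane foam/expanded polystyrene interface, ΣR_partial = 1.054 K/W.
T_interface = T_in − Q·ΣR_partial = 80 °C − (31.19)(1.054) = 47.1 °C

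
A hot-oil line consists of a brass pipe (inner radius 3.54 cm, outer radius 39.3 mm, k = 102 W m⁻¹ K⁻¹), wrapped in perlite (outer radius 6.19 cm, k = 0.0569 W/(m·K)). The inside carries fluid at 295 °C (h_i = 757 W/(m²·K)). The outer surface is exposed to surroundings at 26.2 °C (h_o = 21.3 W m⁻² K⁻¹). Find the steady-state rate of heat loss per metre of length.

Treat each layer as a resistance in series:
  R'_conv,in = 1/(2πr h) = 1/(2π·0.0354·757) = 0.005939 m·K/W
  R'_brass = ln(0.0393/0.0354)/(2πk) = 0.1045/(2π·102) = 1.631×10^-4 m·K/W
  R'_perlite = ln(0.0619/0.0393)/(2πk) = 0.4543/(2π·0.0569) = 1.271 m·K/W
  R'_conv,out = 1/(2πr h) = 1/(2π·0.0619·21.3) = 0.1207 m·K/W
ΣR = 0.005939 + 1.631×10^-4 + 1.271 + 0.1207 = 1.398 m·K/W
Q' = ΔT/ΣR = (295 °C − 26.2 °C)/1.398 = 192 W/m

Q' = 192 W/m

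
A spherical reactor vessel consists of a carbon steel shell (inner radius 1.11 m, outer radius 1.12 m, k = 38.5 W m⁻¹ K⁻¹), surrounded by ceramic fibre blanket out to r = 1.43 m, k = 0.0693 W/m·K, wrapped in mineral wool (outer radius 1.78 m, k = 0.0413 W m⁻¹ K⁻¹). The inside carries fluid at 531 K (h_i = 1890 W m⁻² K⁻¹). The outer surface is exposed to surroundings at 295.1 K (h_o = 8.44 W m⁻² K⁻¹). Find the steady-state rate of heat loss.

Series thermal resistances, inner to outer:
  R_conv,in = 1/(4πr²h) = 1/(4π·1.11²·1890) = 3.417×10^-5 K/W
  R_carbon steel = (1/1.11 − 1/1.12)/(4πk) = 0.008044/(4π·38.5) = 1.663×10^-5 K/W
  R_ceramic fibre blanket = (1/1.12 − 1/1.43)/(4πk) = 0.1936/(4π·0.0693) = 0.2223 K/W
  R_mineral wool = (1/1.43 − 1/1.78)/(4πk) = 0.1375/(4π·0.0413) = 0.2649 K/W
  R_conv,out = 1/(4πr²h) = 1/(4π·1.78²·8.44) = 0.002976 K/W
ΣR = 3.417×10^-5 + 1.663×10^-5 + 0.2223 + 0.2649 + 0.002976 = 0.4902 K/W
Q = ΔT/ΣR = (531 K − 295.1 K)/0.4902 = 481 W

Q = 481 W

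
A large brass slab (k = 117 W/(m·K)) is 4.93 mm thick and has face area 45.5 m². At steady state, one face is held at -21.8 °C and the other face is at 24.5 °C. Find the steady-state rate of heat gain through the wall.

Q = kA·ΔT/L = 117 × 45.5 × |-21.8 °C − 24.5 °C| / 0.00493 = 5.00×10^7 W

Q = 50000 kW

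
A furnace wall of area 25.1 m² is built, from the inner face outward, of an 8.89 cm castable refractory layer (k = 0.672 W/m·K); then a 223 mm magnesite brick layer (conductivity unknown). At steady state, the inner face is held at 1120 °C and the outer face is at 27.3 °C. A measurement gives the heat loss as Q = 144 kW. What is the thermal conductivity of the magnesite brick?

k = 3.83 W/m·K

ΣR = ΔT/Q = |1120 − 27.3|/1.44×10^5 = 0.007588 K/W
Known resistances:
  R_castable refractory = L/(kA) = 0.0889/(0.672·25.1) = 0.005271 K/W
R_magnesite brick = ΣR − ΣR_known = 0.007588 − 0.005271 = 0.002317 K/W
L/(kA) = 0.002317 ⇒ k = 0.223/(0.002317·25.1) = 3.83 W/m·K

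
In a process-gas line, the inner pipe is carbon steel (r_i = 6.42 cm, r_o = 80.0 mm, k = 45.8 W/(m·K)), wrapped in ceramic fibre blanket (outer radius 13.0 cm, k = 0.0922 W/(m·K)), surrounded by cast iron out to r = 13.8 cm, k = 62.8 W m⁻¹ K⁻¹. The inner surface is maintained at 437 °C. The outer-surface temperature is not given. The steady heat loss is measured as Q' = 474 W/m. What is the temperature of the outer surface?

Sum the resistances:
  R'_carbon steel = ln(0.0800/0.0642)/(2πk) = 0.2200/(2π·45.8) = 7.646×10^-4 m·K/W
  R'_ceramic fibre blanket = ln(0.130/0.0800)/(2πk) = 0.4855/(2π·0.0922) = 0.8381 m·K/W
  R'_cast iron = ln(0.138/0.130)/(2πk) = 0.05972/(2π·62.8) = 1.513×10^-4 m·K/W
ΣR = 0.8390 m·K/W
ΔT = Q'·ΣR = 474 × 0.8390 = 397.7 K
Heat flows outward, so T_out = T_in − ΔT = 437 − 397.7 = 39.3 °C

T_out = 39.3 °C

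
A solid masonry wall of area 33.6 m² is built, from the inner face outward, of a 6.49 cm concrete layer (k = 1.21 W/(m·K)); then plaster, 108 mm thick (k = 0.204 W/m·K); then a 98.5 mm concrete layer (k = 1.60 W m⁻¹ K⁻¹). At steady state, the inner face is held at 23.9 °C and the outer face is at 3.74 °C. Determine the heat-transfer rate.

Q = 1050 W

Series thermal resistances, inner to outer:
  R_concrete = L/(kA) = 0.0649/(1.21·33.6) = 0.001596 K/W
  R_plaster = L/(kA) = 0.108/(0.204·33.6) = 0.01576 K/W
  R_concrete = L/(kA) = 0.0985/(1.60·33.6) = 0.001832 K/W
ΣR = 0.001596 + 0.01576 + 0.001832 = 0.01919 K/W
Q = ΔT/ΣR = (23.9 °C − 3.74 °C)/0.01919 = 1050 W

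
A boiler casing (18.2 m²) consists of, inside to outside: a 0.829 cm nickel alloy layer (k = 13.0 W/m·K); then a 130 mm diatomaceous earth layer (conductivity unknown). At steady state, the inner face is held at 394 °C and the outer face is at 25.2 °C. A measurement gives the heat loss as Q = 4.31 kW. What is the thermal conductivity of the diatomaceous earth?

k = 0.0835 W/m·K

ΣR = ΔT/Q = |394 − 25.2|/4310 = 0.08557 K/W
Known resistances:
  R_nickel alloy = L/(kA) = 0.00829/(13.0·18.2) = 3.504×10^-5 K/W
R_diatomaceous earth = ΣR − ΣR_known = 0.08557 − 3.504×10^-5 = 0.08553 K/W
L/(kA) = 0.08553 ⇒ k = 0.130/(0.08553·18.2) = 0.0835 W/m·K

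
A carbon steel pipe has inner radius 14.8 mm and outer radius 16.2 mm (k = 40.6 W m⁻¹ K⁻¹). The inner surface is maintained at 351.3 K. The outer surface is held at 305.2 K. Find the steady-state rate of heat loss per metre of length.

Q' = 130 kW/m

Q' = 2πk·ΔT/ln(r₂/r₁) = 2π × 40.6 × 46.1 / ln(0.0162/0.0148) = 1.30×10^5 W/m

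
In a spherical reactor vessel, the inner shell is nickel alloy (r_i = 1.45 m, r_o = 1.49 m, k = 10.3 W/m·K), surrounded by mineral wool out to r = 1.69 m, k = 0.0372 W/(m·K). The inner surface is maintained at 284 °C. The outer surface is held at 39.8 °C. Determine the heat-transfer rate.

Q = 1440 W

Treat each layer as a resistance in series:
  R_nickel alloy = (1/1.45 − 1/1.49)/(4πk) = 0.01851/(4π·10.3) = 1.430×10^-4 K/W
  R_mineral wool = (1/1.49 − 1/1.69)/(4πk) = 0.07942/(4π·0.0372) = 0.1699 K/W
ΣR = 1.430×10^-4 + 0.1699 = 0.1700 K/W
Q = ΔT/ΣR = (284 °C − 39.8 °C)/0.1700 = 1440 W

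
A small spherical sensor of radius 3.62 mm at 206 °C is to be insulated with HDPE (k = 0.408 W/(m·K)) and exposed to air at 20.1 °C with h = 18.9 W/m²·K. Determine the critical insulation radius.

r_cr = 4.32 cm

For a sphere, r_cr = 2k_ins/h = 2·0.408/18.9 = 0.0432 m = 4.32 cm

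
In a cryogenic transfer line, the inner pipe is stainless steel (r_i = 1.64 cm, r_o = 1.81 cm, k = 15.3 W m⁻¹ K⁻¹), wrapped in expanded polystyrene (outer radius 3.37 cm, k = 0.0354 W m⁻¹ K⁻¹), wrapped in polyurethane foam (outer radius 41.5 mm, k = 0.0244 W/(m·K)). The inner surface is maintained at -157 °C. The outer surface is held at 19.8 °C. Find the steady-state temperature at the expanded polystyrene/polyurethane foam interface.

Treat each layer as a resistance in series:
  R'_stainless steel = ln(0.0181/0.0164)/(2πk) = 0.09863/(2π·15.3) = 0.001026 m·K/W
  R'_expanded polystyrene = ln(0.0337/0.0181)/(2πk) = 0.6216/(2π·0.0354) = 2.795 m·K/W
  R'_polyurethane foam = ln(0.0415/0.0337)/(2πk) = 0.2082/(2π·0.0244) = 1.358 m·K/W
ΣR = 0.001026 + 2.795 + 1.358 = 4.154 m·K/W
Q' = ΔT/ΣR = (-157 °C − 19.8 °C)/4.154 = -42.56 W/m
From the inner boundary to the expanded polystyrene/polyurethane foam interface, ΣR_partial = 2.796 m·K/W.
T_interface = T_in − Q'·ΣR_partial = -157 °C − (-42.56)(2.796) = -38.0 °C

T = -38.0 °C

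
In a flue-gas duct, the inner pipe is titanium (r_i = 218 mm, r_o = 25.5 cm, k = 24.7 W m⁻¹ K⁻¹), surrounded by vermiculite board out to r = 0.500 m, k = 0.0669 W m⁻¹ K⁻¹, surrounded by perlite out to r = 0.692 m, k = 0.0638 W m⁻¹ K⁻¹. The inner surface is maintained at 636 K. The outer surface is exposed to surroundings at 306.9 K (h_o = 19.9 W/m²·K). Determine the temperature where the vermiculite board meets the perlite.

Series thermal resistances, inner to outer:
  R'_titanium = ln(0.255/0.218)/(2πk) = 0.1568/(2π·24.7) = 0.001010 m·K/W
  R'_vermiculite board = ln(0.500/0.255)/(2πk) = 0.6733/(2π·0.0669) = 1.602 m·K/W
  R'_perlite = ln(0.692/0.500)/(2πk) = 0.3250/(2π·0.0638) = 0.8107 m·K/W
  R'_conv,out = 1/(2πr h) = 1/(2π·0.692·19.9) = 0.01156 m·K/W
ΣR = 0.001010 + 1.602 + 0.8107 + 0.01156 = 2.425 m·K/W
Q' = ΔT/ΣR = (636 K − 306.9 K)/2.425 = 135.7 W/m
From the inner boundary to the vermiculite board/perlite interface, ΣR_partial = 1.603 m·K/W.
T_interface = T_in − Q'·ΣR_partial = 636 K − (135.7)(1.603) = 418 K

T = 418 K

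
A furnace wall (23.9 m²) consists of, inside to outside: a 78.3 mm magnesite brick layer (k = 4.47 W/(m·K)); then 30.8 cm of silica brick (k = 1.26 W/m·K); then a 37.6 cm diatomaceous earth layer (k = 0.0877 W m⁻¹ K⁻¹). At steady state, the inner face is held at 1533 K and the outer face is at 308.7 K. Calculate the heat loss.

Q = 6430 W

Treat each layer as a resistance in series:
  R_magnesite brick = L/(kA) = 0.0783/(4.47·23.9) = 7.329×10^-4 K/W
  R_silica brick = L/(kA) = 0.308/(1.26·23.9) = 0.01023 K/W
  R_diatomaceous earth = L/(kA) = 0.376/(0.0877·23.9) = 0.1794 K/W
ΣR = 7.329×10^-4 + 0.01023 + 0.1794 = 0.1904 K/W
Q = ΔT/ΣR = (1533 K − 308.7 K)/0.1904 = 6430 W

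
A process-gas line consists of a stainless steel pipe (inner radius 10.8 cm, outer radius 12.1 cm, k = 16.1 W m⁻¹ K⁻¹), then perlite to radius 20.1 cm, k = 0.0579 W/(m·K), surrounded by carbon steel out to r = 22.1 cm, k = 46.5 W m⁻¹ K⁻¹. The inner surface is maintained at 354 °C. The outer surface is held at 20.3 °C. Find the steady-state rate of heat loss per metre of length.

Q' = 239 W/m

Treat each layer as a resistance in series:
  R'_stainless steel = ln(0.121/0.108)/(2πk) = 0.1137/(2π·16.1) = 0.001124 m·K/W
  R'_perlite = ln(0.201/0.121)/(2πk) = 0.5075/(2π·0.0579) = 1.395 m·K/W
  R'_carbon steel = ln(0.221/0.201)/(2πk) = 0.09486/(2π·46.5) = 3.247×10^-4 m·K/W
ΣR = 0.001124 + 1.395 + 3.247×10^-4 = 1.396 m·K/W
Q' = ΔT/ΣR = (354 °C − 20.3 °C)/1.396 = 239 W/m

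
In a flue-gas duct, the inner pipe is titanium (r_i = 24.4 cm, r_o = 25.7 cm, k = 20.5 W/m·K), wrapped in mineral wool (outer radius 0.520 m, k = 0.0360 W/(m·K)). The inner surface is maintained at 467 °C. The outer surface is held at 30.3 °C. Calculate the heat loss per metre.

Series thermal resistances, inner to outer:
  R'_titanium = ln(0.257/0.244)/(2πk) = 0.05191/(2π·20.5) = 4.030×10^-4 m·K/W
  R'_mineral wool = ln(0.520/0.257)/(2πk) = 0.7048/(2π·0.0360) = 3.116 m·K/W
ΣR = 4.030×10^-4 + 3.116 = 3.116 m·K/W
Q' = ΔT/ΣR = (467 °C − 30.3 °C)/3.116 = 140 W/m

Q' = 140 W/m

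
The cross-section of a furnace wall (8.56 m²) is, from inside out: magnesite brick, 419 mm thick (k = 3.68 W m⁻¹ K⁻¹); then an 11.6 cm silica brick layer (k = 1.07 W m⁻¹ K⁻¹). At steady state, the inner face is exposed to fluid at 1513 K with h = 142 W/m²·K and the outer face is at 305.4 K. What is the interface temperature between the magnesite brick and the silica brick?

Resistance network (inner→outer):
  R_conv,in = 1/(hA) = 1/(142·8.56) = 8.227×10^-4 K/W
  R_magnesite brick = L/(kA) = 0.419/(3.68·8.56) = 0.01330 K/W
  R_silica brick = L/(kA) = 0.116/(1.07·8.56) = 0.01266 K/W
ΣR = 8.227×10^-4 + 0.01330 + 0.01266 = 0.02678 K/W
Q = ΔT/ΣR = (1513 K − 305.4 K)/0.02678 = 45090 W
From the inner boundary to the magnesite brick/silica brick interface, ΣR_partial = 0.01412 K/W.
T_interface = T_in − Q·ΣR_partial = 1513 K − (45090)(0.01412) = 876 K

T = 876 K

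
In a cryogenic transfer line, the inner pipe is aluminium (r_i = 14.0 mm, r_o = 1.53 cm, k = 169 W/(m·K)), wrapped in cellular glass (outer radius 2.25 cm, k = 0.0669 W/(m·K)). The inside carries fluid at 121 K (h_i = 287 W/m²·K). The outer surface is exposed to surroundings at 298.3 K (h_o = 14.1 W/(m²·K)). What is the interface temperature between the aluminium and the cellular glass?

Resistance network (inner→outer):
  R'_conv,in = 1/(2πr h) = 1/(2π·0.0140·287) = 0.03961 m·K/W
  R'_aluminium = ln(0.0153/0.0140)/(2πk) = 0.08880/(2π·169) = 8.362×10^-5 m·K/W
  R'_cellular glass = ln(0.0225/0.0153)/(2πk) = 0.3857/(2π·0.0669) = 0.9175 m·K/W
  R'_conv,out = 1/(2πr h) = 1/(2π·0.0225·14.1) = 0.5017 m·K/W
ΣR = 0.03961 + 8.362×10^-5 + 0.9175 + 0.5017 = 1.459 m·K/W
Q' = ΔT/ΣR = (121 K − 298.3 K)/1.459 = -121.5 W/m
From the inner boundary to the aluminium/cellular glass interface, ΣR_partial = 0.03969 m·K/W.
T_interface = T_in − Q'·ΣR_partial = 121 K − (-121.5)(0.03969) = 126 K

T = 126 K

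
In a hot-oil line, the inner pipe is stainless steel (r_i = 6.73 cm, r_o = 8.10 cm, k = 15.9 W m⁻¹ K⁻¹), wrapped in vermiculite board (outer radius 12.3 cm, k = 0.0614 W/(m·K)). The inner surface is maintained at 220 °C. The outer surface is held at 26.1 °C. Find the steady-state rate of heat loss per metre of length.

Resistance network (inner→outer):
  R'_stainless steel = ln(0.0810/0.0673)/(2πk) = 0.1853/(2π·15.9) = 0.001855 m·K/W
  R'_vermiculite board = ln(0.123/0.0810)/(2πk) = 0.4177/(2π·0.0614) = 1.083 m·K/W
ΣR = 0.001855 + 1.083 = 1.085 m·K/W
Q' = ΔT/ΣR = (220 °C − 26.1 °C)/1.085 = 179 W/m

Q' = 179 W/m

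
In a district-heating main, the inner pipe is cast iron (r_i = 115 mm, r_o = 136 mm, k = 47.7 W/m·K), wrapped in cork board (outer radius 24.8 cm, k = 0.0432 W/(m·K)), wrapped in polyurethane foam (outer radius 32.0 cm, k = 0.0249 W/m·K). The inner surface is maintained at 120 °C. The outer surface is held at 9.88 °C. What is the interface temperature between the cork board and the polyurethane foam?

T = 56.6 °C

Resistance network (inner→outer):
  R'_cast iron = ln(0.136/0.115)/(2πk) = 0.1677/(2π·47.7) = 5.596×10^-4 m·K/W
  R'_cork board = ln(0.248/0.136)/(2πk) = 0.6008/(2π·0.0432) = 2.213 m·K/W
  R'_polyurethane foam = ln(0.320/0.248)/(2πk) = 0.2549/(2π·0.0249) = 1.629 m·K/W
ΣR = 5.596×10^-4 + 2.213 + 1.629 = 3.843 m·K/W
Q' = ΔT/ΣR = (120 °C − 9.88 °C)/3.843 = 28.65 W/m
From the inner boundary to the cork board/polyurethane foam interface, ΣR_partial = 2.214 m·K/W.
T_interface = T_in − Q'·ΣR_partial = 120 °C − (28.65)(2.214) = 56.6 °C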